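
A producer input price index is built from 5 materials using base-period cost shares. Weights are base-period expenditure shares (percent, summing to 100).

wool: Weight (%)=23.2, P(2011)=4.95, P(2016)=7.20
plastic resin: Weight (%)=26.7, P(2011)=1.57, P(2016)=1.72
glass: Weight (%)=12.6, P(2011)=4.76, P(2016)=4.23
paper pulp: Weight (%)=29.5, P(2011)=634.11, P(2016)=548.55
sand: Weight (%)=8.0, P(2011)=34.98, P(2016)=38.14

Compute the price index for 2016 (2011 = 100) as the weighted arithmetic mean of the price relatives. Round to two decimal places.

wool: 23.2 × (7.20/4.95) = 23.2 × 1.454545 = 33.7455
plastic resin: 26.7 × (1.72/1.57) = 26.7 × 1.095541 = 29.2510
glass: 12.6 × (4.23/4.76) = 12.6 × 0.888655 = 11.1971
paper pulp: 29.5 × (548.55/634.11) = 29.5 × 0.865071 = 25.5196
sand: 8.0 × (38.14/34.98) = 8.0 × 1.090337 = 8.7227
Index = Σ wᵢ·(p₁ᵢ/p₀ᵢ) = 33.7455 + 29.2510 + 11.1971 + 25.5196 + 8.7227 = 108.4358

108.44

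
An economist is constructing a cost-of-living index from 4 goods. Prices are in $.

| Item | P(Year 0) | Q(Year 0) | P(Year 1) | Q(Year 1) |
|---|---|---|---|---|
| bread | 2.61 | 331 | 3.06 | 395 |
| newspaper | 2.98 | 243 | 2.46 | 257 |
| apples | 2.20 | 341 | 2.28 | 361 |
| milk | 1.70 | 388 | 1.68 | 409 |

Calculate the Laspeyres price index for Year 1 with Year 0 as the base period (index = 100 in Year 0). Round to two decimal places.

Laspeyres price index uses base-period quantities as weights.
ΣP(Year 1)·Q(Year 0) = 3.06×331 + 2.46×243 + 2.28×341 + 1.68×388 = 1012.86 + 597.78 + 777.48 + 651.84 = 3039.96
ΣP(Year 0)·Q(Year 0) = 2.61×331 + 2.98×243 + 2.20×341 + 1.70×388 = 863.91 + 724.14 + 750.2 + 659.6 = 2997.85
Index = 3039.96 / 2997.85 × 100 = 101.4047

101.40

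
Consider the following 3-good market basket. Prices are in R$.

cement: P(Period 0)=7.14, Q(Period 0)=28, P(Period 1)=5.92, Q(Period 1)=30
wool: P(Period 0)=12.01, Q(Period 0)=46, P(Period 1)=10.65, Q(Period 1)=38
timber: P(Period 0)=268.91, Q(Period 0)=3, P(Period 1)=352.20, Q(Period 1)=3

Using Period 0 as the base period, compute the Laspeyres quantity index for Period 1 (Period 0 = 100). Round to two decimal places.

94.75

Laspeyres quantity index uses base-period prices as weights.
ΣP(Period 0)·Q(Period 1) = 7.14×30 + 12.01×38 + 268.91×3 = 214.2 + 456.38 + 806.73 = 1477.31
ΣP(Period 0)·Q(Period 0) = 7.14×28 + 12.01×46 + 268.91×3 = 199.92 + 552.46 + 806.73 = 1559.11
Index = 1477.31 / 1559.11 × 100 = 94.7534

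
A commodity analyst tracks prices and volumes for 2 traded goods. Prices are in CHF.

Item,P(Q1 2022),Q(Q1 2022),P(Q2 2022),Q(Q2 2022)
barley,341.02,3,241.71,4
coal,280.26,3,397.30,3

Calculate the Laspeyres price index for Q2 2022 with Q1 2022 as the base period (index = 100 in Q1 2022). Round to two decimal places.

102.85

Laspeyres price index uses base-period quantities as weights.
ΣP(Q2 2022)·Q(Q1 2022) = 241.71×3 + 397.30×3 = 725.13 + 1191.9 = 1917.03
ΣP(Q1 2022)·Q(Q1 2022) = 341.02×3 + 280.26×3 = 1023.06 + 840.78 = 1863.84
Index = 1917.03 / 1863.84 × 100 = 102.8538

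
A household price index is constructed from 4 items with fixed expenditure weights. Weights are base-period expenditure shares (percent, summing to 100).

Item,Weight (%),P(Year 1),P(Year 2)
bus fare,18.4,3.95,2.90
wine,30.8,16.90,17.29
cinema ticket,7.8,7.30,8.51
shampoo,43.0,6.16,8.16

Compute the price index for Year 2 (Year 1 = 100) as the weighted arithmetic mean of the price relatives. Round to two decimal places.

111.07

bus fare: 18.4 × (2.90/3.95) = 18.4 × 0.734177 = 13.5089
wine: 30.8 × (17.29/16.90) = 30.8 × 1.023077 = 31.5108
cinema ticket: 7.8 × (8.51/7.30) = 7.8 × 1.165753 = 9.0929
shampoo: 43.0 × (8.16/6.16) = 43.0 × 1.324675 = 56.9610
Index = Σ wᵢ·(p₁ᵢ/p₀ᵢ) = 13.5089 + 31.5108 + 9.0929 + 56.9610 = 111.0735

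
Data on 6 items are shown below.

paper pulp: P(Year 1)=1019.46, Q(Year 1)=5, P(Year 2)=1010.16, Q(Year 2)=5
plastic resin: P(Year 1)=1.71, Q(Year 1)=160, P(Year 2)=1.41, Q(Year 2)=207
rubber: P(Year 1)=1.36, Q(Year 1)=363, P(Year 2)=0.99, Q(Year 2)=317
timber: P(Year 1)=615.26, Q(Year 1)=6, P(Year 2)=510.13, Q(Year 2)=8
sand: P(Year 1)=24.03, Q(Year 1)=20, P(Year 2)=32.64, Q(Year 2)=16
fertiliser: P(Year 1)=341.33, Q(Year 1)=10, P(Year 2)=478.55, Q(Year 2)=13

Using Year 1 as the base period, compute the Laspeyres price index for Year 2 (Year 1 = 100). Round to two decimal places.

Laspeyres price index uses base-period quantities as weights.
ΣP(Year 2)·Q(Year 1) = 1010.16×5 + 1.41×160 + 0.99×363 + 510.13×6 + 32.64×20 + 478.55×10 = 5050.8 + 225.6 + 359.37 + 3060.78 + 652.8 + 4785.5 = 14134.85
ΣP(Year 1)·Q(Year 1) = 1019.46×5 + 1.71×160 + 1.36×363 + 615.26×6 + 24.03×20 + 341.33×10 = 5097.3 + 273.6 + 493.68 + 3691.56 + 480.6 + 3413.3 = 13450.04
Index = 14134.85 / 13450.04 × 100 = 105.0915

105.09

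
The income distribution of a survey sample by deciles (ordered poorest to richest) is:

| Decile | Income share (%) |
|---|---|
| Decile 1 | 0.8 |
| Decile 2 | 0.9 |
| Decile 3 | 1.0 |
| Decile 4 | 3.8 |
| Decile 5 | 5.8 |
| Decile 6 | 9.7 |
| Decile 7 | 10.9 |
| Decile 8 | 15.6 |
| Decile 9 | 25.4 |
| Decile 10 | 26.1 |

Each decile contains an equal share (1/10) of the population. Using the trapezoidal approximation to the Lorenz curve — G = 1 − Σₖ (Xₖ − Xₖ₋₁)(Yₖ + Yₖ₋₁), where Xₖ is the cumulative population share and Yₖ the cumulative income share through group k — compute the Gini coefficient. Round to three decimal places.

0.497

Cumulative income shares Yₖ: 0.0080, 0.0170, 0.0270, 0.0650, 0.1230, 0.2200, 0.3290, 0.4850, 0.7390, 1.0000
Σ (Xₖ−Xₖ₋₁)(Yₖ+Yₖ₋₁) = (1/10)(0.0080+0.0000) + (1/10)(0.0170+0.0080) + (1/10)(0.0270+0.0170) + (1/10)(0.0650+0.0270) + (1/10)(0.1230+0.0650) + (1/10)(0.2200+0.1230) + (1/10)(0.3290+0.2200) + (1/10)(0.4850+0.3290) + (1/10)(0.7390+0.4850) + (1/10)(1.0000+0.7390)
  = 0.0008 + 0.0025 + 0.0044 + 0.0092 + 0.0188 + 0.0343 + 0.0549 + 0.0814 + 0.1224 + 0.1739 = 0.5026
G = 1 − 0.5026 = 0.4974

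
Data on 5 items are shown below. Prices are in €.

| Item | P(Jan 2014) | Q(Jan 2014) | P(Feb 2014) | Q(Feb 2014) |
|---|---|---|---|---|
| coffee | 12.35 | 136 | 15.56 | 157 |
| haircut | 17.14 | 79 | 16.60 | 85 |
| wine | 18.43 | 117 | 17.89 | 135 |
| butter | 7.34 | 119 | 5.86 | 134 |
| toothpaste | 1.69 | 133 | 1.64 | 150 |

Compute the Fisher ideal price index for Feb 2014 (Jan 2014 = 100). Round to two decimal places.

Laspeyres component (base-period weights):
ΣP(Feb 2014)Q(Jan 2014) = 15.56×136 + 16.60×79 + 17.89×117 + 5.86×119 + 1.64×133 = 2116.16 + 1311.4 + 2093.13 + 697.34 + 218.12 = 6436.15
ΣP(Jan 2014)Q(Jan 2014) = 12.35×136 + 17.14×79 + 18.43×117 + 7.34×119 + 1.69×133 = 1679.6 + 1354.06 + 2156.31 + 873.46 + 224.77 = 6288.2
L = 6436.15 / 6288.2 × 100 = 102.3528
Paasche component (current-period weights):
ΣP(Feb 2014)Q(Feb 2014) = 15.56×157 + 16.60×85 + 17.89×135 + 5.86×134 + 1.64×150 = 2442.92 + 1411 + 2415.15 + 785.24 + 246 = 7300.31
ΣP(Jan 2014)Q(Feb 2014) = 12.35×157 + 17.14×85 + 18.43×135 + 7.34×134 + 1.69×150 = 1938.95 + 1456.9 + 2488.05 + 983.56 + 253.5 = 7120.96
P = 7300.31 / 7120.96 × 100 = 102.5186
Fisher = √(L × P) = √(102.3528 × 102.5186) = 102.4357

102.44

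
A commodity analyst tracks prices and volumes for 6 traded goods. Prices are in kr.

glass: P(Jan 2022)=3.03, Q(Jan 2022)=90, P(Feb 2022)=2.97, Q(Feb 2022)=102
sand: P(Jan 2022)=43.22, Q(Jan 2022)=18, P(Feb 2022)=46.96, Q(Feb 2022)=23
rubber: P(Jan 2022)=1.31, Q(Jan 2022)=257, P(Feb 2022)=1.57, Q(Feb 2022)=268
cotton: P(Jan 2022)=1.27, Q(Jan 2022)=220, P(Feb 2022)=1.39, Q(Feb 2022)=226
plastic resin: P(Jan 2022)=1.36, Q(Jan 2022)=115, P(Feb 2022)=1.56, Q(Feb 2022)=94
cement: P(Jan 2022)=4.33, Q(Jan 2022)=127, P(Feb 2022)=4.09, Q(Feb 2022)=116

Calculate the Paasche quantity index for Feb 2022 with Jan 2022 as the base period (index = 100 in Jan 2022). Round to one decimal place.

108.7

Paasche quantity index uses current-period prices as weights.
ΣP(Feb 2022)·Q(Feb 2022) = 2.97×102 + 46.96×23 + 1.57×268 + 1.39×226 + 1.56×94 + 4.09×116 = 302.94 + 1080.08 + 420.76 + 314.14 + 146.64 + 474.44 = 2739
ΣP(Feb 2022)·Q(Jan 2022) = 2.97×90 + 46.96×18 + 1.57×257 + 1.39×220 + 1.56×115 + 4.09×127 = 267.3 + 845.28 + 403.49 + 305.8 + 179.4 + 519.43 = 2520.7
Index = 2739 / 2520.7 × 100 = 108.6603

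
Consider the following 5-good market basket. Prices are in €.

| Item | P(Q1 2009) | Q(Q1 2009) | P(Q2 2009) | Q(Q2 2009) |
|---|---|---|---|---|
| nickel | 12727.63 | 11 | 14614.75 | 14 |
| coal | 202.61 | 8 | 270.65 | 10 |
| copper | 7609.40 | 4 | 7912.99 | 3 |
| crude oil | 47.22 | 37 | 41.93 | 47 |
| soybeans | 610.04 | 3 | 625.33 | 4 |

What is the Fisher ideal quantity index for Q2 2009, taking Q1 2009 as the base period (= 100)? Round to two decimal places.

118.60

Laspeyres component (base-period weights):
ΣP(Q1 2009)Q(Q2 2009) = 12727.63×14 + 202.61×10 + 7609.40×3 + 47.22×47 + 610.04×4 = 178186.82 + 2026.1 + 22828.2 + 2219.34 + 2440.16 = 207700.62
ΣP(Q1 2009)Q(Q1 2009) = 12727.63×11 + 202.61×8 + 7609.40×4 + 47.22×37 + 610.04×3 = 140003.93 + 1620.88 + 30437.6 + 1747.14 + 1830.12 = 175639.67
L = 207700.62 / 175639.67 × 100 = 118.2538
Paasche component (current-period weights):
ΣP(Q2 2009)Q(Q2 2009) = 14614.75×14 + 270.65×10 + 7912.99×3 + 41.93×47 + 625.33×4 = 204606.5 + 2706.5 + 23738.97 + 1970.71 + 2501.32 = 235524
ΣP(Q2 2009)Q(Q1 2009) = 14614.75×11 + 270.65×8 + 7912.99×4 + 41.93×37 + 625.33×3 = 160762.25 + 2165.2 + 31651.96 + 1551.41 + 1875.99 = 198006.81
P = 235524 / 198006.81 × 100 = 118.9474
Fisher = √(L × P) = √(118.2538 × 118.9474) = 118.6001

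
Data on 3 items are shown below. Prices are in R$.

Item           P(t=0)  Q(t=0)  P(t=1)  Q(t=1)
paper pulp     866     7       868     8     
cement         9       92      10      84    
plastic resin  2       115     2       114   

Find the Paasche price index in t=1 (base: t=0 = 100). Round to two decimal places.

Paasche price index uses current-period quantities as weights.
ΣP(t=1)·Q(t=1) = 868×8 + 10×84 + 2×114 = 6944 + 840 + 228 = 8012
ΣP(t=0)·Q(t=1) = 866×8 + 9×84 + 2×114 = 6928 + 756 + 228 = 7912
Index = 8012 / 7912 × 100 = 101.2639

101.26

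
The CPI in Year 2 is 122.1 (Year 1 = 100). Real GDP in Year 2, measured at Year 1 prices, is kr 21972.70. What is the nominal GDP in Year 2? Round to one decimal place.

26828.7

Nominal = Real × (Index/100) = 21972.70 × (122.1/100)
        = 21972.70 × 1.221 = 26828.6667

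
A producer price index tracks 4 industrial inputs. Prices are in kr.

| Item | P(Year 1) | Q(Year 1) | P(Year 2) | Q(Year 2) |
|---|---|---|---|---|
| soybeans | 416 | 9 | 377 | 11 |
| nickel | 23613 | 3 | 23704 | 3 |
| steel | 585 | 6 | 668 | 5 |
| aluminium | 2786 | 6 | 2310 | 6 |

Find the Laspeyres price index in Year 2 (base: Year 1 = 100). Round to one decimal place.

97.4

Laspeyres price index uses base-period quantities as weights.
ΣP(Year 2)·Q(Year 1) = 377×9 + 23704×3 + 668×6 + 2310×6 = 3393 + 71112 + 4008 + 13860 = 92373
ΣP(Year 1)·Q(Year 1) = 416×9 + 23613×3 + 585×6 + 2786×6 = 3744 + 70839 + 3510 + 16716 = 94809
Index = 92373 / 94809 × 100 = 97.4306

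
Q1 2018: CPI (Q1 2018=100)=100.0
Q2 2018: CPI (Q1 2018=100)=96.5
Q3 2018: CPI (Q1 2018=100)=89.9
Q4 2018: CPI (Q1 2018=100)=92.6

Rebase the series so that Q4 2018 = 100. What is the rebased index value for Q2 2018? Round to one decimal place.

Rebased(Q2 2018) = 96.5 / 92.6 × 100 = 104.2117

104.2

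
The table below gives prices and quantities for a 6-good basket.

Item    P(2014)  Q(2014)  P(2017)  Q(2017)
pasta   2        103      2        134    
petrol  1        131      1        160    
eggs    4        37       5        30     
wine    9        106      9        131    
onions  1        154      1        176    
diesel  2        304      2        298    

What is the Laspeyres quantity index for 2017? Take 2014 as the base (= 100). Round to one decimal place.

113.5

Laspeyres quantity index uses base-period prices as weights.
ΣP(2014)·Q(2017) = 2×134 + 1×160 + 4×30 + 9×131 + 1×176 + 2×298 = 268 + 160 + 120 + 1179 + 176 + 596 = 2499
ΣP(2014)·Q(2014) = 2×103 + 1×131 + 4×37 + 9×106 + 1×154 + 2×304 = 206 + 131 + 148 + 954 + 154 + 608 = 2201
Index = 2499 / 2201 × 100 = 113.5393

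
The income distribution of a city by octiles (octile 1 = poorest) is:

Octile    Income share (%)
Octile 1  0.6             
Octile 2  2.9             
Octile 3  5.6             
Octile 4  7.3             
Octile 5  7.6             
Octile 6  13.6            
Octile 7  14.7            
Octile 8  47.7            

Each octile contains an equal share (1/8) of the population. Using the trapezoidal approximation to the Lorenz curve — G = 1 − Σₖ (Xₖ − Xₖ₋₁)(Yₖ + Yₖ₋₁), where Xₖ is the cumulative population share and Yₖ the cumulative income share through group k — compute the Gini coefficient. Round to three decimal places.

0.516

Cumulative income shares Yₖ: 0.0060, 0.0350, 0.0910, 0.1640, 0.2400, 0.3760, 0.5230, 1.0000
Σ (Xₖ−Xₖ₋₁)(Yₖ+Yₖ₋₁) = (1/8)(0.0060+0.0000) + (1/8)(0.0350+0.0060) + (1/8)(0.0910+0.0350) + (1/8)(0.1640+0.0910) + (1/8)(0.2400+0.1640) + (1/8)(0.3760+0.2400) + (1/8)(0.5230+0.3760) + (1/8)(1.0000+0.5230)
  = 0.0008 + 0.0051 + 0.0158 + 0.0319 + 0.0505 + 0.0770 + 0.1124 + 0.1904 = 0.4838
G = 1 − 0.4838 = 0.5162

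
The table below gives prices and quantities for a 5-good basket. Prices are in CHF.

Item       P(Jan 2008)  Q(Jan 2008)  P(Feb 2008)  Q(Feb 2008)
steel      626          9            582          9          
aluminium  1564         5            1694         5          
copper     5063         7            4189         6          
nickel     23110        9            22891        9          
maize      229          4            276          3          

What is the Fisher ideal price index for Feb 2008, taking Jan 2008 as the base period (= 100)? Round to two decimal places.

97.17

Laspeyres component (base-period weights):
ΣP(Feb 2008)Q(Jan 2008) = 582×9 + 1694×5 + 4189×7 + 22891×9 + 276×4 = 5238 + 8470 + 29323 + 206019 + 1104 = 250154
ΣP(Jan 2008)Q(Jan 2008) = 626×9 + 1564×5 + 5063×7 + 23110×9 + 229×4 = 5634 + 7820 + 35441 + 207990 + 916 = 257801
L = 250154 / 257801 × 100 = 97.0338
Paasche component (current-period weights):
ΣP(Feb 2008)Q(Feb 2008) = 582×9 + 1694×5 + 4189×6 + 22891×9 + 276×3 = 5238 + 8470 + 25134 + 206019 + 828 = 245689
ΣP(Jan 2008)Q(Feb 2008) = 626×9 + 1564×5 + 5063×6 + 23110×9 + 229×3 = 5634 + 7820 + 30378 + 207990 + 687 = 252509
P = 245689 / 252509 × 100 = 97.2991
Fisher = √(L × P) = √(97.0338 × 97.2991) = 97.1663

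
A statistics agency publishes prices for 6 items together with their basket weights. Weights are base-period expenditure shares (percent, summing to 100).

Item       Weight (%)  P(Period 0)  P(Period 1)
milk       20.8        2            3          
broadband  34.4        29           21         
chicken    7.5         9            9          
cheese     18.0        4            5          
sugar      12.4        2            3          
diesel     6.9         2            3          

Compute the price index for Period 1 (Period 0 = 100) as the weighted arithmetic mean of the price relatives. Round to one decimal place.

115.1

milk: 20.8 × (3/2) = 20.8 × 1.500000 = 31.2000
broadband: 34.4 × (21/29) = 34.4 × 0.724138 = 24.9103
chicken: 7.5 × (9/9) = 7.5 × 1.000000 = 7.5000
cheese: 18.0 × (5/4) = 18.0 × 1.250000 = 22.5000
sugar: 12.4 × (3/2) = 12.4 × 1.500000 = 18.6000
diesel: 6.9 × (3/2) = 6.9 × 1.500000 = 10.3500
Index = Σ wᵢ·(p₁ᵢ/p₀ᵢ) = 31.2000 + 24.9103 + 7.5000 + 22.5000 + 18.6000 + 10.3500 = 115.0603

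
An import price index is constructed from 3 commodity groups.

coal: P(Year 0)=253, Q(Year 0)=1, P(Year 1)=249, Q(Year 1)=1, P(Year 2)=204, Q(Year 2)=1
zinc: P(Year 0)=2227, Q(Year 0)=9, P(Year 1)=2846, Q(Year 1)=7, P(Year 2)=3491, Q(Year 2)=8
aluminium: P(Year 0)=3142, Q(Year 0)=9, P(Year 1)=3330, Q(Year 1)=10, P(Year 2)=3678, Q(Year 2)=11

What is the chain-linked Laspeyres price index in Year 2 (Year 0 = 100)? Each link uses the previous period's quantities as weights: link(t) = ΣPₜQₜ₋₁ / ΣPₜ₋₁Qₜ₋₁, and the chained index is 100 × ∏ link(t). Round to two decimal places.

132.03

Link Year 0→Year 1:
ΣP(Year 1)Q(Year 0) = 249×1 + 2846×9 + 3330×9 = 249 + 25614 + 29970 = 55833
ΣP(Year 0)Q(Year 0) = 253×1 + 2227×9 + 3142×9 = 253 + 20043 + 28278 = 48574
link = 55833/48574 = 1.149442
Link Year 1→Year 2:
ΣP(Year 2)Q(Year 1) = 204×1 + 3491×7 + 3678×10 = 204 + 24437 + 36780 = 61421
ΣP(Year 1)Q(Year 1) = 249×1 + 2846×7 + 3330×10 = 249 + 19922 + 33300 = 53471
link = 61421/53471 = 1.148679
Chained index = 100 × 1.149442 × 1.148679 = 132.0340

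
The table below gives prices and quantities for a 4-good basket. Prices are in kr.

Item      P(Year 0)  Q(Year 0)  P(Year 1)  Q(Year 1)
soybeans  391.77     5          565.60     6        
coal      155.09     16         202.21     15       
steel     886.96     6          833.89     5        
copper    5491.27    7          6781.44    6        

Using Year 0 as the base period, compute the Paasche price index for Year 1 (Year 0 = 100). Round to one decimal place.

121.9

Paasche price index uses current-period quantities as weights.
ΣP(Year 1)·Q(Year 1) = 565.60×6 + 202.21×15 + 833.89×5 + 6781.44×6 = 3393.6 + 3033.15 + 4169.45 + 40688.64 = 51284.84
ΣP(Year 0)·Q(Year 1) = 391.77×6 + 155.09×15 + 886.96×5 + 5491.27×6 = 2350.62 + 2326.35 + 4434.8 + 32947.62 = 42059.39
Index = 51284.84 / 42059.39 × 100 = 121.9343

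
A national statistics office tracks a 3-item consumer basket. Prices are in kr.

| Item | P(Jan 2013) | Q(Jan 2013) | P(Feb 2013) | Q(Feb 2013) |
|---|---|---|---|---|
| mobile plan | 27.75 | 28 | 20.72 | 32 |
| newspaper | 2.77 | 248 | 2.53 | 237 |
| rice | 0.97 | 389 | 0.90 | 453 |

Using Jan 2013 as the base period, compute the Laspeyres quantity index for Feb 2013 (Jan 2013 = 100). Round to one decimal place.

107.7

Laspeyres quantity index uses base-period prices as weights.
ΣP(Jan 2013)·Q(Feb 2013) = 27.75×32 + 2.77×237 + 0.97×453 = 888 + 656.49 + 439.41 = 1983.9
ΣP(Jan 2013)·Q(Jan 2013) = 27.75×28 + 2.77×248 + 0.97×389 = 777 + 686.96 + 377.33 = 1841.29
Index = 1983.9 / 1841.29 × 100 = 107.7451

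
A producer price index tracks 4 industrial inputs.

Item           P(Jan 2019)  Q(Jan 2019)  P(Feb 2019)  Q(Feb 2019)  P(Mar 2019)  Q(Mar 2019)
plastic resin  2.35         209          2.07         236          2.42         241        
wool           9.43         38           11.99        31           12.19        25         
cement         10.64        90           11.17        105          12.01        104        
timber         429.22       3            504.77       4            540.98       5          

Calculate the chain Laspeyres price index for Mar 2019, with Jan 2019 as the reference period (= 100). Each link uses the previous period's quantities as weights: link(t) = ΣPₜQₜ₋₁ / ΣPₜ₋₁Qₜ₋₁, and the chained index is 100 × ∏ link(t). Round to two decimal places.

Link Jan 2019→Feb 2019:
ΣP(Feb 2019)Q(Jan 2019) = 2.07×209 + 11.99×38 + 11.17×90 + 504.77×3 = 432.63 + 455.62 + 1005.3 + 1514.31 = 3407.86
ΣP(Jan 2019)Q(Jan 2019) = 2.35×209 + 9.43×38 + 10.64×90 + 429.22×3 = 491.15 + 358.34 + 957.6 + 1287.66 = 3094.75
link = 3407.86/3094.75 = 1.101175
Link Feb 2019→Mar 2019:
ΣP(Mar 2019)Q(Feb 2019) = 2.42×236 + 12.19×31 + 12.01×105 + 540.98×4 = 571.12 + 377.89 + 1261.05 + 2163.92 = 4373.98
ΣP(Feb 2019)Q(Feb 2019) = 2.07×236 + 11.99×31 + 11.17×105 + 504.77×4 = 488.52 + 371.69 + 1172.85 + 2019.08 = 4052.14
link = 4373.98/4052.14 = 1.079425
Chained index = 100 × 1.101175 × 1.079425 = 118.8635

118.86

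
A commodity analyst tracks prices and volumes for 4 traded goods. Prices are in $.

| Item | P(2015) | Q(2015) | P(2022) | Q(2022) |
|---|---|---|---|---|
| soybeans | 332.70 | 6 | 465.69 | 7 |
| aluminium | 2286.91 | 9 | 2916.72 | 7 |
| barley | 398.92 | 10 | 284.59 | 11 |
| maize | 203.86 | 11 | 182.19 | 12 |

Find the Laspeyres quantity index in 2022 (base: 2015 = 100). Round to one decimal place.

87.4

Laspeyres quantity index uses base-period prices as weights.
ΣP(2015)·Q(2022) = 332.70×7 + 2286.91×7 + 398.92×11 + 203.86×12 = 2328.9 + 16008.37 + 4388.12 + 2446.32 = 25171.71
ΣP(2015)·Q(2015) = 332.70×6 + 2286.91×9 + 398.92×10 + 203.86×11 = 1996.2 + 20582.19 + 3989.2 + 2242.46 = 28810.05
Index = 25171.71 / 28810.05 × 100 = 87.3713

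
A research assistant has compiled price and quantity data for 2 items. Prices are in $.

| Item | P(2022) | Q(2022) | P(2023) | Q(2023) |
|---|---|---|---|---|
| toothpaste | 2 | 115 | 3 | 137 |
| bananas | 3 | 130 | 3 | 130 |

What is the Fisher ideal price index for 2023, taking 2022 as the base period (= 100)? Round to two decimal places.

119.59

Laspeyres component (base-period weights):
ΣP(2023)Q(2022) = 3×115 + 3×130 = 345 + 390 = 735
ΣP(2022)Q(2022) = 2×115 + 3×130 = 230 + 390 = 620
L = 735 / 620 × 100 = 118.5484
Paasche component (current-period weights):
ΣP(2023)Q(2023) = 3×137 + 3×130 = 411 + 390 = 801
ΣP(2022)Q(2023) = 2×137 + 3×130 = 274 + 390 = 664
P = 801 / 664 × 100 = 120.6325
Fisher = √(L × P) = √(118.5484 × 120.6325) = 119.5859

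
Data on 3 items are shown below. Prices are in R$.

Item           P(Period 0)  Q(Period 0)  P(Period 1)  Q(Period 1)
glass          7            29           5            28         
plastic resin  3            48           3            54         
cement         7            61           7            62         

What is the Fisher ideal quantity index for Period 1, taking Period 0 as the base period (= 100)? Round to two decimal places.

102.56

Laspeyres component (base-period weights):
ΣP(Period 0)Q(Period 1) = 7×28 + 3×54 + 7×62 = 196 + 162 + 434 = 792
ΣP(Period 0)Q(Period 0) = 7×29 + 3×48 + 7×61 = 203 + 144 + 427 = 774
L = 792 / 774 × 100 = 102.3256
Paasche component (current-period weights):
ΣP(Period 1)Q(Period 1) = 5×28 + 3×54 + 7×62 = 140 + 162 + 434 = 736
ΣP(Period 1)Q(Period 0) = 5×29 + 3×48 + 7×61 = 145 + 144 + 427 = 716
P = 736 / 716 × 100 = 102.7933
Fisher = √(L × P) = √(102.3256 × 102.7933) = 102.5592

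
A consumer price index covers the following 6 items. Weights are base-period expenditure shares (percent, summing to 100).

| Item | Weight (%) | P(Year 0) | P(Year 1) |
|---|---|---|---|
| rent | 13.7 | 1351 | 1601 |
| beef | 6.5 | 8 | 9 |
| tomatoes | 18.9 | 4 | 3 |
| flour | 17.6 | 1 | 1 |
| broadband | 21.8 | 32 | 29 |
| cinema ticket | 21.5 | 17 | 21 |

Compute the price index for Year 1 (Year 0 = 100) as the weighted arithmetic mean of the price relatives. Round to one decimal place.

rent: 13.7 × (1601/1351) = 13.7 × 1.185048 = 16.2352
beef: 6.5 × (9/8) = 6.5 × 1.125000 = 7.3125
tomatoes: 18.9 × (3/4) = 18.9 × 0.750000 = 14.1750
flour: 17.6 × (1/1) = 17.6 × 1.000000 = 17.6000
broadband: 21.8 × (29/32) = 21.8 × 0.906250 = 19.7563
cinema ticket: 21.5 × (21/17) = 21.5 × 1.235294 = 26.5588
Index = Σ wᵢ·(p₁ᵢ/p₀ᵢ) = 16.2352 + 7.3125 + 14.1750 + 17.6000 + 19.7563 + 26.5588 = 101.6377

101.6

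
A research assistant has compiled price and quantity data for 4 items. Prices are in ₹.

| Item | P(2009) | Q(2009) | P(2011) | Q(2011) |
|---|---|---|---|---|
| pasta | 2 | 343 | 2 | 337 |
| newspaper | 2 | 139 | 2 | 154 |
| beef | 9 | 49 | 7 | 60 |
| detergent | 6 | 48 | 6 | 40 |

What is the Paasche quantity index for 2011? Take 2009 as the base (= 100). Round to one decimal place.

102.9

Paasche quantity index uses current-period prices as weights.
ΣP(2011)·Q(2011) = 2×337 + 2×154 + 7×60 + 6×40 = 674 + 308 + 420 + 240 = 1642
ΣP(2011)·Q(2009) = 2×343 + 2×139 + 7×49 + 6×48 = 686 + 278 + 343 + 288 = 1595
Index = 1642 / 1595 × 100 = 102.9467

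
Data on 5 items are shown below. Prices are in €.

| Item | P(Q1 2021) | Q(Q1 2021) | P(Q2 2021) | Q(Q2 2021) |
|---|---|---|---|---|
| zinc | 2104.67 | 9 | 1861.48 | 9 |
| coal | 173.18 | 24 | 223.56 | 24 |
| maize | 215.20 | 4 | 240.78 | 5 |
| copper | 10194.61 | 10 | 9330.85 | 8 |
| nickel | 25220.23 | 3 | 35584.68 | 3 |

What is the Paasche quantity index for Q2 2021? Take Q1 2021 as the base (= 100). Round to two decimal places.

Paasche quantity index uses current-period prices as weights.
ΣP(Q2 2021)·Q(Q2 2021) = 1861.48×9 + 223.56×24 + 240.78×5 + 9330.85×8 + 35584.68×3 = 16753.32 + 5365.44 + 1203.9 + 74646.8 + 106754.04 = 204723.5
ΣP(Q2 2021)·Q(Q1 2021) = 1861.48×9 + 223.56×24 + 240.78×4 + 9330.85×10 + 35584.68×3 = 16753.32 + 5365.44 + 963.12 + 93308.5 + 106754.04 = 223144.42
Index = 204723.5 / 223144.42 × 100 = 91.7448

91.74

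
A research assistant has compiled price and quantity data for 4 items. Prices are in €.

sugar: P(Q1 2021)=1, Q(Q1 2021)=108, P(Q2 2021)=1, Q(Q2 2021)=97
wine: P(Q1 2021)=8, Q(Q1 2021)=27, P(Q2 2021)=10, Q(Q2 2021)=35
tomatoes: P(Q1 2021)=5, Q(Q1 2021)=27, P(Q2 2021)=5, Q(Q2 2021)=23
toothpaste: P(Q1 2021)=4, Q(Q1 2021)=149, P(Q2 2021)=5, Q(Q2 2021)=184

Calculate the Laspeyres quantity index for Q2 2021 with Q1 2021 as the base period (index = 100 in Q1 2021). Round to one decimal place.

116.4

Laspeyres quantity index uses base-period prices as weights.
ΣP(Q1 2021)·Q(Q2 2021) = 1×97 + 8×35 + 5×23 + 4×184 = 97 + 280 + 115 + 736 = 1228
ΣP(Q1 2021)·Q(Q1 2021) = 1×108 + 8×27 + 5×27 + 4×149 = 108 + 216 + 135 + 596 = 1055
Index = 1228 / 1055 × 100 = 116.3981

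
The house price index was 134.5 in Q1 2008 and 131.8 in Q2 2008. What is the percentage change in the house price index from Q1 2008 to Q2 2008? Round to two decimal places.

-2.01%

Change = (131.8 − 134.5) / 134.5 × 100
       = -2.7 / 134.5 × 100 = -2.0074%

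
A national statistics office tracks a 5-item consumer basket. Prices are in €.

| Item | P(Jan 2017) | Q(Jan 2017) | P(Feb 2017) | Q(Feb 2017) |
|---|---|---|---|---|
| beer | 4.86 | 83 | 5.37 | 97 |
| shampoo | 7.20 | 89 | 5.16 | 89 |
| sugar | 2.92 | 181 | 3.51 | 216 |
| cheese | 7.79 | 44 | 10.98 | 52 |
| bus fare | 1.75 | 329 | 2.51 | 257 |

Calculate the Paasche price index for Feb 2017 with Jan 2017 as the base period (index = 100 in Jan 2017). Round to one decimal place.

Paasche price index uses current-period quantities as weights.
ΣP(Feb 2017)·Q(Feb 2017) = 5.37×97 + 5.16×89 + 3.51×216 + 10.98×52 + 2.51×257 = 520.89 + 459.24 + 758.16 + 570.96 + 645.07 = 2954.32
ΣP(Jan 2017)·Q(Feb 2017) = 4.86×97 + 7.20×89 + 2.92×216 + 7.79×52 + 1.75×257 = 471.42 + 640.8 + 630.72 + 405.08 + 449.75 = 2597.77
Index = 2954.32 / 2597.77 × 100 = 113.7252

113.7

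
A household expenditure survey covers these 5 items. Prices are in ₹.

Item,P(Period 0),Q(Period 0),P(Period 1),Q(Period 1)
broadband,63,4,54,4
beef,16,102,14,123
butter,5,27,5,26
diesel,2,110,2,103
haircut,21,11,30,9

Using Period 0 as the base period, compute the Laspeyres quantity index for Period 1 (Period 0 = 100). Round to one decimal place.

111.1

Laspeyres quantity index uses base-period prices as weights.
ΣP(Period 0)·Q(Period 1) = 63×4 + 16×123 + 5×26 + 2×103 + 21×9 = 252 + 1968 + 130 + 206 + 189 = 2745
ΣP(Period 0)·Q(Period 0) = 63×4 + 16×102 + 5×27 + 2×110 + 21×11 = 252 + 1632 + 135 + 220 + 231 = 2470
Index = 2745 / 2470 × 100 = 111.1336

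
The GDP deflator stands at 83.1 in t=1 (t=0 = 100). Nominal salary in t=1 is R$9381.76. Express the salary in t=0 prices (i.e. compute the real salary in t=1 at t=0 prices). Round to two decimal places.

11289.72

Real = Nominal ÷ (Index/100) = 9381.76 ÷ (83.1/100)
     = 9381.76 ÷ 0.831 = 11289.7232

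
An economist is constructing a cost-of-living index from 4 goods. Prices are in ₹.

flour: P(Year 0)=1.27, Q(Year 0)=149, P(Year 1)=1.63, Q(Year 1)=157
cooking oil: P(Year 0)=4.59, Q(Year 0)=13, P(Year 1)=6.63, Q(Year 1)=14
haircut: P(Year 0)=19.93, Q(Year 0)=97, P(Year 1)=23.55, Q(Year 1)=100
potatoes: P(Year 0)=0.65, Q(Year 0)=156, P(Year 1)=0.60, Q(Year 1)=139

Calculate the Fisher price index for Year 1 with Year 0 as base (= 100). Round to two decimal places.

118.65

Laspeyres component (base-period weights):
ΣP(Year 1)Q(Year 0) = 1.63×149 + 6.63×13 + 23.55×97 + 0.60×156 = 242.87 + 86.19 + 2284.35 + 93.6 = 2707.01
ΣP(Year 0)Q(Year 0) = 1.27×149 + 4.59×13 + 19.93×97 + 0.65×156 = 189.23 + 59.67 + 1933.21 + 101.4 = 2283.51
L = 2707.01 / 2283.51 × 100 = 118.5460
Paasche component (current-period weights):
ΣP(Year 1)Q(Year 1) = 1.63×157 + 6.63×14 + 23.55×100 + 0.60×139 = 255.91 + 92.82 + 2355 + 83.4 = 2787.13
ΣP(Year 0)Q(Year 1) = 1.27×157 + 4.59×14 + 19.93×100 + 0.65×139 = 199.39 + 64.26 + 1993 + 90.35 = 2347
P = 2787.13 / 2347 × 100 = 118.7529
Fisher = √(L × P) = √(118.5460 × 118.7529) = 118.6494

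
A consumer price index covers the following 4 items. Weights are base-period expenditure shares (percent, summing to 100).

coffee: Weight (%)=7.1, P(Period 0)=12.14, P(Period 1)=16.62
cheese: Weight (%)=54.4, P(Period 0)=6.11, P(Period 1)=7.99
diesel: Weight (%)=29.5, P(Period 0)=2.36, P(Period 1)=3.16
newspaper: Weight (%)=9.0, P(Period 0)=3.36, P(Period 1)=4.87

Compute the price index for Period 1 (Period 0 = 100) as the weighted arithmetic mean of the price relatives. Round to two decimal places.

133.40

coffee: 7.1 × (16.62/12.14) = 7.1 × 1.369028 = 9.7201
cheese: 54.4 × (7.99/6.11) = 54.4 × 1.307692 = 71.1385
diesel: 29.5 × (3.16/2.36) = 29.5 × 1.338983 = 39.5000
newspaper: 9.0 × (4.87/3.36) = 9.0 × 1.449405 = 13.0446
Index = Σ wᵢ·(p₁ᵢ/p₀ᵢ) = 9.7201 + 71.1385 + 39.5000 + 13.0446 = 133.4032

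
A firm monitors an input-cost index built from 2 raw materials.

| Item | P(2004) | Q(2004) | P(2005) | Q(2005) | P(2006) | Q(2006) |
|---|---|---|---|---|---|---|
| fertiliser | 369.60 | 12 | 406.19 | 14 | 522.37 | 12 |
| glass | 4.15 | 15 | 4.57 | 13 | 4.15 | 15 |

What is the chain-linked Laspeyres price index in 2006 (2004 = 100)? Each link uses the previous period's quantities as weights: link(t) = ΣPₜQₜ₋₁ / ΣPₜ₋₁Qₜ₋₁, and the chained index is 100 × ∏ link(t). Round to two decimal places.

140.91

Link 2004→2005:
ΣP(2005)Q(2004) = 406.19×12 + 4.57×15 = 4874.28 + 68.55 = 4942.83
ΣP(2004)Q(2004) = 369.60×12 + 4.15×15 = 4435.2 + 62.25 = 4497.45
link = 4942.83/4497.45 = 1.099029
Link 2005→2006:
ΣP(2006)Q(2005) = 522.37×14 + 4.15×13 = 7313.18 + 53.95 = 7367.13
ΣP(2005)Q(2005) = 406.19×14 + 4.57×13 = 5686.66 + 59.41 = 5746.07
link = 7367.13/5746.07 = 1.282116
Chained index = 100 × 1.099029 × 1.282116 = 140.9084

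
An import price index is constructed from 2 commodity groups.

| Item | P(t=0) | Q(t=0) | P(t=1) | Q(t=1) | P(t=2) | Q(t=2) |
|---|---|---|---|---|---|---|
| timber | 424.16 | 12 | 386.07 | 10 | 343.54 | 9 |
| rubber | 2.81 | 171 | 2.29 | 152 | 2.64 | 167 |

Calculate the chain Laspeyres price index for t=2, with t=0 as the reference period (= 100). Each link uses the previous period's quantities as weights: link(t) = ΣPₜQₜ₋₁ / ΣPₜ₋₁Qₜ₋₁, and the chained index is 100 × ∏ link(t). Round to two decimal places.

Link t=0→t=1:
ΣP(t=1)Q(t=0) = 386.07×12 + 2.29×171 = 4632.84 + 391.59 = 5024.43
ΣP(t=0)Q(t=0) = 424.16×12 + 2.81×171 = 5089.92 + 480.51 = 5570.43
link = 5024.43/5570.43 = 0.901982
Link t=1→t=2:
ΣP(t=2)Q(t=1) = 343.54×10 + 2.64×152 = 3435.4 + 401.28 = 3836.68
ΣP(t=1)Q(t=1) = 386.07×10 + 2.29×152 = 3860.7 + 348.08 = 4208.78
link = 3836.68/4208.78 = 0.911590
Chained index = 100 × 0.901982 × 0.911590 = 82.2238

82.22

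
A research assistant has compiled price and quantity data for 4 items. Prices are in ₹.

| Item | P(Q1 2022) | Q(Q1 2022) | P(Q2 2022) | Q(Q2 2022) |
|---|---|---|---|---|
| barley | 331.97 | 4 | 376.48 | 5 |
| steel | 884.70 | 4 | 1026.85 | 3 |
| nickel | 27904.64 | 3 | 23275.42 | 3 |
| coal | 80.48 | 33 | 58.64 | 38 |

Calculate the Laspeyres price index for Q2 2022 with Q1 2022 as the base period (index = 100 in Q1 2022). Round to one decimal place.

Laspeyres price index uses base-period quantities as weights.
ΣP(Q2 2022)·Q(Q1 2022) = 376.48×4 + 1026.85×4 + 23275.42×3 + 58.64×33 = 1505.92 + 4107.4 + 69826.26 + 1935.12 = 77374.7
ΣP(Q1 2022)·Q(Q1 2022) = 331.97×4 + 884.70×4 + 27904.64×3 + 80.48×33 = 1327.88 + 3538.8 + 83713.92 + 2655.84 = 91236.44
Index = 77374.7 / 91236.44 × 100 = 84.8068

84.8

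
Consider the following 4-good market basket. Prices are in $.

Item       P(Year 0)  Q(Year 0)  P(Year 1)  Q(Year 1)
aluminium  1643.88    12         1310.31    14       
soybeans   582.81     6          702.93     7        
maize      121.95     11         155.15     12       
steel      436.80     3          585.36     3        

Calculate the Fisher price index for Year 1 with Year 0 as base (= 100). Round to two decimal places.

90.23

Laspeyres component (base-period weights):
ΣP(Year 1)Q(Year 0) = 1310.31×12 + 702.93×6 + 155.15×11 + 585.36×3 = 15723.72 + 4217.58 + 1706.65 + 1756.08 = 23404.03
ΣP(Year 0)Q(Year 0) = 1643.88×12 + 582.81×6 + 121.95×11 + 436.80×3 = 19726.56 + 3496.86 + 1341.45 + 1310.4 = 25875.27
L = 23404.03 / 25875.27 × 100 = 90.4494
Paasche component (current-period weights):
ΣP(Year 1)Q(Year 1) = 1310.31×14 + 702.93×7 + 155.15×12 + 585.36×3 = 18344.34 + 4920.51 + 1861.8 + 1756.08 = 26882.73
ΣP(Year 0)Q(Year 1) = 1643.88×14 + 582.81×7 + 121.95×12 + 436.80×3 = 23014.32 + 4079.67 + 1463.4 + 1310.4 = 29867.79
P = 26882.73 / 29867.79 × 100 = 90.0058
Fisher = √(L × P) = √(90.4494 × 90.0058) = 90.2273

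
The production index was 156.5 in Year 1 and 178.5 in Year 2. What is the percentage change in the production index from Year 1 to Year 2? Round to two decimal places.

14.06%

Change = (178.5 − 156.5) / 156.5 × 100
       = 22.0 / 156.5 × 100 = 14.0575%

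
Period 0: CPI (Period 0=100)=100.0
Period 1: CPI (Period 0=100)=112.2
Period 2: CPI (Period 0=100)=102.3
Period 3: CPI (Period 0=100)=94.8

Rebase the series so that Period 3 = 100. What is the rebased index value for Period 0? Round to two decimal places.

Rebased(Period 0) = 100.0 / 94.8 × 100 = 105.4852

105.49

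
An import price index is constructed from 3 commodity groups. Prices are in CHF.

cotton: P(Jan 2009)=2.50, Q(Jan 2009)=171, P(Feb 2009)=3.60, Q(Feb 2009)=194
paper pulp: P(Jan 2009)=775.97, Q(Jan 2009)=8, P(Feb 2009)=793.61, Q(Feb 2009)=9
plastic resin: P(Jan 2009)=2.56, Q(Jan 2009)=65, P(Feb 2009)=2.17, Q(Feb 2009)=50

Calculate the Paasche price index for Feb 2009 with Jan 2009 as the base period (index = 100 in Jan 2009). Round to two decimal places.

Paasche price index uses current-period quantities as weights.
ΣP(Feb 2009)·Q(Feb 2009) = 3.60×194 + 793.61×9 + 2.17×50 = 698.4 + 7142.49 + 108.5 = 7949.39
ΣP(Jan 2009)·Q(Feb 2009) = 2.50×194 + 775.97×9 + 2.56×50 = 485 + 6983.73 + 128 = 7596.73
Index = 7949.39 / 7596.73 × 100 = 104.6423

104.64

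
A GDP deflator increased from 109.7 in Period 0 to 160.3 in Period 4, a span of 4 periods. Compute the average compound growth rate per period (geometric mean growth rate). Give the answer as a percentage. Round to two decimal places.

9.95%

Growth factor = (160.3/109.7)^(1/4) = (1.461258)^(1/4) = 1.099466
Growth rate = 1.099466 − 1 = 0.099466 = 9.9466%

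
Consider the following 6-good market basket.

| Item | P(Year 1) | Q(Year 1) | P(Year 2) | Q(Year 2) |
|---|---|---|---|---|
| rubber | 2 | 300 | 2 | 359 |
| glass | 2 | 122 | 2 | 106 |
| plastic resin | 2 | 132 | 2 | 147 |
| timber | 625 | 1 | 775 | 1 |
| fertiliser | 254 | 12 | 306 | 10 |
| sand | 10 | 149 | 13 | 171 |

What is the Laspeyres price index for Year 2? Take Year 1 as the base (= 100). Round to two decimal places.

Laspeyres price index uses base-period quantities as weights.
ΣP(Year 2)·Q(Year 1) = 2×300 + 2×122 + 2×132 + 775×1 + 306×12 + 13×149 = 600 + 244 + 264 + 775 + 3672 + 1937 = 7492
ΣP(Year 1)·Q(Year 1) = 2×300 + 2×122 + 2×132 + 625×1 + 254×12 + 10×149 = 600 + 244 + 264 + 625 + 3048 + 1490 = 6271
Index = 7492 / 6271 × 100 = 119.4706

119.47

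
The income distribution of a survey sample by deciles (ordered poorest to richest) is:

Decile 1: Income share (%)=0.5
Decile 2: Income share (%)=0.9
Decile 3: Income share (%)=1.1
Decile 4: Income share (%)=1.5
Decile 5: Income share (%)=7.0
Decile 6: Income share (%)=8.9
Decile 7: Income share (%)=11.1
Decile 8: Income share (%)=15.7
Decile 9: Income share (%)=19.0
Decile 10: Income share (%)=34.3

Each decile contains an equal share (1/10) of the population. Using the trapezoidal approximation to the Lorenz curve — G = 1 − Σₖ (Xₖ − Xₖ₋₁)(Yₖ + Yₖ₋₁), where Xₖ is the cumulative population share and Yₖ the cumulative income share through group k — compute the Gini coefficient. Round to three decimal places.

Cumulative income shares Yₖ: 0.0050, 0.0140, 0.0250, 0.0400, 0.1100, 0.1990, 0.3100, 0.4670, 0.6570, 1.0000
Σ (Xₖ−Xₖ₋₁)(Yₖ+Yₖ₋₁) = (1/10)(0.0050+0.0000) + (1/10)(0.0140+0.0050) + (1/10)(0.0250+0.0140) + (1/10)(0.0400+0.0250) + (1/10)(0.1100+0.0400) + (1/10)(0.1990+0.1100) + (1/10)(0.3100+0.1990) + (1/10)(0.4670+0.3100) + (1/10)(0.6570+0.4670) + (1/10)(1.0000+0.6570)
  = 0.0005 + 0.0019 + 0.0039 + 0.0065 + 0.0150 + 0.0309 + 0.0509 + 0.0777 + 0.1124 + 0.1657 = 0.4654
G = 1 − 0.4654 = 0.5346

0.535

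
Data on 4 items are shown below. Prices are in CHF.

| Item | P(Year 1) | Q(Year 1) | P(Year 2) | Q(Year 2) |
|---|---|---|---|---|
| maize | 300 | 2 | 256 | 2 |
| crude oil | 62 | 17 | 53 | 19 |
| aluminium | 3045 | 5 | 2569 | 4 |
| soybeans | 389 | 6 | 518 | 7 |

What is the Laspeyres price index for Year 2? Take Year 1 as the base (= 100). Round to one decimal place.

Laspeyres price index uses base-period quantities as weights.
ΣP(Year 2)·Q(Year 1) = 256×2 + 53×17 + 2569×5 + 518×6 = 512 + 901 + 12845 + 3108 = 17366
ΣP(Year 1)·Q(Year 1) = 300×2 + 62×17 + 3045×5 + 389×6 = 600 + 1054 + 15225 + 2334 = 19213
Index = 17366 / 19213 × 100 = 90.3867

90.4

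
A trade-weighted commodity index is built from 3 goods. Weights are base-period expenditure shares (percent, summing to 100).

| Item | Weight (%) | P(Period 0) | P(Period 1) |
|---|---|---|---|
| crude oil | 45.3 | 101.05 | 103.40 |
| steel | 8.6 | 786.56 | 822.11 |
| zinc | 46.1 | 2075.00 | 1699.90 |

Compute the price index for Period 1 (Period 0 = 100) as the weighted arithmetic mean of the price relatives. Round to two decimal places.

93.11

crude oil: 45.3 × (103.40/101.05) = 45.3 × 1.023256 = 46.3535
steel: 8.6 × (822.11/786.56) = 8.6 × 1.045197 = 8.9887
zinc: 46.1 × (1699.90/2075.00) = 46.1 × 0.819229 = 37.7665
Index = Σ wᵢ·(p₁ᵢ/p₀ᵢ) = 46.3535 + 8.9887 + 37.7665 = 93.1086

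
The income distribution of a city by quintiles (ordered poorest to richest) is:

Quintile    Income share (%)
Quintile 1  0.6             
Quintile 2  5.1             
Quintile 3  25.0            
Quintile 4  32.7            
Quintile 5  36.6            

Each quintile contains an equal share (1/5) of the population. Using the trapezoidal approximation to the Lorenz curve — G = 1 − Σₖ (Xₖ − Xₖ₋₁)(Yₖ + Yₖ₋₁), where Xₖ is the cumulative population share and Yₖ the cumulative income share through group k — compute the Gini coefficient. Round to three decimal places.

Cumulative income shares Yₖ: 0.0060, 0.0570, 0.3070, 0.6340, 1.0000
Σ (Xₖ−Xₖ₋₁)(Yₖ+Yₖ₋₁) = (1/5)(0.0060+0.0000) + (1/5)(0.0570+0.0060) + (1/5)(0.3070+0.0570) + (1/5)(0.6340+0.3070) + (1/5)(1.0000+0.6340)
  = 0.0012 + 0.0126 + 0.0728 + 0.1882 + 0.3268 = 0.6016
G = 1 − 0.6016 = 0.3984

0.398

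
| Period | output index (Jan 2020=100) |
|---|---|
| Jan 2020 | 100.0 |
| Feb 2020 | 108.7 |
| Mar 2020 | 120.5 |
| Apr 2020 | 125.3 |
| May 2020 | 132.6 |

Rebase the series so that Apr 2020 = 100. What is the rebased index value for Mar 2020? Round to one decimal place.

96.2

Rebased(Mar 2020) = 120.5 / 125.3 × 100 = 96.1692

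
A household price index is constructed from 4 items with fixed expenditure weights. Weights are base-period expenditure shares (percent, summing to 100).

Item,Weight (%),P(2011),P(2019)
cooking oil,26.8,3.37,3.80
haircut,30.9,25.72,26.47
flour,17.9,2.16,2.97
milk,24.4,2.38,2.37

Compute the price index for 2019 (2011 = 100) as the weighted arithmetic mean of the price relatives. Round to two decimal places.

cooking oil: 26.8 × (3.80/3.37) = 26.8 × 1.127596 = 30.2196
haircut: 30.9 × (26.47/25.72) = 30.9 × 1.029160 = 31.8010
flour: 17.9 × (2.97/2.16) = 17.9 × 1.375000 = 24.6125
milk: 24.4 × (2.37/2.38) = 24.4 × 0.995798 = 24.2975
Index = Σ wᵢ·(p₁ᵢ/p₀ᵢ) = 30.2196 + 31.8010 + 24.6125 + 24.2975 = 110.9306

110.93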